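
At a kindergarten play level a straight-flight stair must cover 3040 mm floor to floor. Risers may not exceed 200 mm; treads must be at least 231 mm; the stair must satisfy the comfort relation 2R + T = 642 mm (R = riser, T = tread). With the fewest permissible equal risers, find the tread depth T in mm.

3040 / 200 = 15.20, so 16 risers are needed.
Riser R = 3040 / 16 = 190 mm, within the 200 mm limit.
T = 642 − 2·190 = 262 mm, which satisfies the 231 mm minimum.

262 mm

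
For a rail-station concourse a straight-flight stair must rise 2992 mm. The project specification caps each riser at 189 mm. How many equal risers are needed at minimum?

⌈2992/189⌉ = 16 risers.

16 risers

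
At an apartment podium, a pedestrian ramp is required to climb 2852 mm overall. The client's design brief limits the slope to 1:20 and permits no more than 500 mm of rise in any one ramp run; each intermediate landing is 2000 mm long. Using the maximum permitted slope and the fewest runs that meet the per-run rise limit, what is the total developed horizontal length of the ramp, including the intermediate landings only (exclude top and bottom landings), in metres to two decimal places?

⌈2852/500⌉ = 6 ramp runs. That means 5 intermediate landings.
Horizontal run for 2852 mm of rise at 1:20 is 2852 × 20 = 57040 mm.
Intermediate landings: 5 × 2000 = 10000 mm.
Total developed length = 57040 + 10000 = 67040 mm.
= 67.04 m.

67.04 m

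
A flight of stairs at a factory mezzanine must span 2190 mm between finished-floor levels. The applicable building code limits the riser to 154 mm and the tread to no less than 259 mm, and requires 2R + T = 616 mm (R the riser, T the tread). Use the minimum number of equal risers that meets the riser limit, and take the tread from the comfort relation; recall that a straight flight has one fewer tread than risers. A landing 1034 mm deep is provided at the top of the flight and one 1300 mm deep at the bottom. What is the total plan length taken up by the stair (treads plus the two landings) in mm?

At most 154 each: 2190/154 = 14.22, giving 15 risers.
R = 2190 ÷ 15 = 146 mm.
T = 616 − 2·146 = 324 mm, which satisfies the 259 mm minimum.
15 risers give 14 treads; going = 14 × 324 = 4536 mm.
Add landings: 4536 + 1034 + 1300 = 6870 mm.

6870 mm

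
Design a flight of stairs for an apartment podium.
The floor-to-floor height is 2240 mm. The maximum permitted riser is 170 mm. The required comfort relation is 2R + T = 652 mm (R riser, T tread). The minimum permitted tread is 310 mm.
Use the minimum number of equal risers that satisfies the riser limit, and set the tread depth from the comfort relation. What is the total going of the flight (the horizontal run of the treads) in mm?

4316 mm

⌈2240/170⌉ = 14 risers.
Each riser is 2240/14 = 160 mm (≤ 170 mm).
T = 652 − 2·160 = 332 mm, which satisfies the 310 mm minimum.
14 risers give 13 treads; going = 13 × 332 = 4316 mm.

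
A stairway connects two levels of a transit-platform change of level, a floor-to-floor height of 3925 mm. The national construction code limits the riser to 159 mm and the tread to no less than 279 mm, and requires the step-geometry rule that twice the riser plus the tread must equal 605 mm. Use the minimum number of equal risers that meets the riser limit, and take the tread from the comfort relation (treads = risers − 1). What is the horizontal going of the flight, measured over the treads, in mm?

6984 mm

At most 159 each: 3925/159 = 24.69, giving 25 risers.
Each riser is 3925/25 = 157 mm (≤ 159 mm).
From 2R + T = 605: T = 605 − 314 = 291 mm.
25 risers give 24 treads; going = 24 × 291 = 6984 mm.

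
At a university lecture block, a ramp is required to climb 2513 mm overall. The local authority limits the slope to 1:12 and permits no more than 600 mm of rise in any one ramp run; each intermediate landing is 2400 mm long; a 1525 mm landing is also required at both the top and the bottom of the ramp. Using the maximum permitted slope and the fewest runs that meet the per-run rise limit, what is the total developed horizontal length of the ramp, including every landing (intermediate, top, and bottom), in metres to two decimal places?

2513 / 600 = 4.19, so 5 ramp runs are needed. That means 4 intermediate landings.
Horizontal run for 2513 mm of rise at 1:12 is 2513 × 12 = 30156 mm.
Intermediate landings: 4 × 2400 = 9600 mm.
Top and bottom landings: 2 × 1525 = 3050 mm.
Total = 30156 + 9600 + 3050 = 42806 mm.
= 42.81 m.

42.81 m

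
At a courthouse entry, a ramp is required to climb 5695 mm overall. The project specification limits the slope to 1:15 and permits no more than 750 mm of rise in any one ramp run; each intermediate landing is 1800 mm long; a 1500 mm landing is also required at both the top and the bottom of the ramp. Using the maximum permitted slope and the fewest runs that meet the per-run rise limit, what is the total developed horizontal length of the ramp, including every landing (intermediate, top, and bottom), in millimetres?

101025 mm

⌈5695/750⌉ = 8 ramp runs. That means 7 intermediate landings.
Ramp run (horizontal) at 1:15: 5695 × 15 = 85425 mm.
Intermediate landings: 7 × 1800 = 12600 mm.
Top and bottom landings: 2 × 1500 = 3000 mm.
Total = 85425 + 12600 + 3000 = 101025 mm.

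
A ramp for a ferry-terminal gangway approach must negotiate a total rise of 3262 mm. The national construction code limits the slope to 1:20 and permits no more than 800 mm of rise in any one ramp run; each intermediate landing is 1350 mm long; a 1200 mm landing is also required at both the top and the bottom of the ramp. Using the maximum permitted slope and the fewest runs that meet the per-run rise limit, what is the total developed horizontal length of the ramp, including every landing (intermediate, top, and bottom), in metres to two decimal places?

73.04 m

3262 / 800 = 4.077 → round up to 5 ramp runs. That means 4 intermediate landings.
Ramp run (horizontal) at 1:20: 3262 × 20 = 65240 mm.
Intermediate landings: 4 × 1350 = 5400 mm.
Top and bottom landings: 2 × 1200 = 2400 mm.
Total = 65240 + 5400 + 2400 = 73040 mm.
= 73.04 m.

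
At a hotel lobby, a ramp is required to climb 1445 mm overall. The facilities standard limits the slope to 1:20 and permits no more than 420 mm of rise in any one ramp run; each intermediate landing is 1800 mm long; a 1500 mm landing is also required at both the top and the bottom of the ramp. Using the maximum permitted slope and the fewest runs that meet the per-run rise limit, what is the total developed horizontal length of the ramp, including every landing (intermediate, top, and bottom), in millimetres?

37300 mm

1445 / 420 = 3.440 → round up to 4 ramp runs. That means 3 intermediate landings.
Ramp run (horizontal) at 1:20: 1445 × 20 = 28900 mm.
3 intermediate landings contribute 3 × 1800 = 5400 mm.
Top and bottom landings: 2 × 1500 = 3000 mm.
Total = 28900 + 5400 + 3000 = 37300 mm.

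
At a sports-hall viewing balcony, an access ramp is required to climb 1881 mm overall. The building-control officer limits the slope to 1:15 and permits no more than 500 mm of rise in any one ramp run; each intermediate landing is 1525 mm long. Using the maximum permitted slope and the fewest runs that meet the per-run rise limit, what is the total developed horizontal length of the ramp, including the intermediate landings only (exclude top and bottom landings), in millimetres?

32790 mm

1881 / 500 = 3.76, so 4 ramp runs are needed. That means 3 intermediate landings.
Ramp run (horizontal) at 1:15: 1881 × 15 = 28215 mm.
3 intermediate landings contribute 3 × 1525 = 4575 mm.
Total developed length = 28215 + 4575 = 32790 mm.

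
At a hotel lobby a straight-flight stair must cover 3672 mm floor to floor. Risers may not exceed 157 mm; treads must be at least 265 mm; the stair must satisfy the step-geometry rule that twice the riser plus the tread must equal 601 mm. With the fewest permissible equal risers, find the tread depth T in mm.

295 mm

3672 / 157 = 23.389 → round up to 24 risers.
R = 3672 ÷ 24 = 153 mm.
Tread T = 601 − 2 × 153 = 295 mm (≥ 265 mm).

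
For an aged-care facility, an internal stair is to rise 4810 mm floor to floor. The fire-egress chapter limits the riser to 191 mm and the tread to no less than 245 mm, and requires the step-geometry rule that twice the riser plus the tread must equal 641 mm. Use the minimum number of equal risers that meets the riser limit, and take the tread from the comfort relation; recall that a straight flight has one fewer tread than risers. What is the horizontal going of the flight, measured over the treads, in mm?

4810 / 191 = 25.183 → round up to 26 risers.
R = 4810 ÷ 26 = 185 mm.
T = 641 − 2·185 = 271 mm, which satisfies the 245 mm minimum.
Treads = 26 − 1 = 25; going = 25 × 271 = 6775 mm.

6775 mm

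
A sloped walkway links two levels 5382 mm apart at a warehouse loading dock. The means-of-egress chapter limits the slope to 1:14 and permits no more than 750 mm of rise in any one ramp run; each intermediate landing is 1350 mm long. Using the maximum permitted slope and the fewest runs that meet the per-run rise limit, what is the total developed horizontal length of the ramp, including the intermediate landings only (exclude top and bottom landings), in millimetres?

84798 mm

At most 750 each: 5382/750 = 7.18, giving 8 ramp runs. That means 7 intermediate landings.
Ramp run (horizontal) at 1:14: 5382 × 14 = 75348 mm.
7 intermediate landings contribute 7 × 1350 = 9450 mm.
Developed length = 75348 + 9450 = 84798 mm.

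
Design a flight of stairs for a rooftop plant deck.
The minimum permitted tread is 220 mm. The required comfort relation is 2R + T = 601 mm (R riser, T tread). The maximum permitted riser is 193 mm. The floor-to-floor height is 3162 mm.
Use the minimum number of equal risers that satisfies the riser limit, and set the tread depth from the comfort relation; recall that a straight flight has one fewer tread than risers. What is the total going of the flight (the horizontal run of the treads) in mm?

⌈3162/193⌉ = 17 risers.
Each riser is 3162/17 = 186 mm (≤ 193 mm).
T = 601 − 2·186 = 229 mm, which satisfies the 220 mm minimum.
17 risers give 16 treads; going = 16 × 229 = 3664 mm.

3664 mm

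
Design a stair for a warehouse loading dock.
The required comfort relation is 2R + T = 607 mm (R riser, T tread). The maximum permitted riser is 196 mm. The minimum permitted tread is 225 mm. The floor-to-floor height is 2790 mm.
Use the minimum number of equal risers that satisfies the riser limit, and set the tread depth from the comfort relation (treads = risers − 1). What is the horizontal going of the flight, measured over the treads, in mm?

At most 196 each: 2790/196 = 14.23, giving 15 risers.
R = 2790 ÷ 15 = 186 mm.
Tread T = 607 − 2 × 186 = 235 mm (≥ 225 mm).
Going = (15 − 1) × 235 = 3290 mm.

3290 mm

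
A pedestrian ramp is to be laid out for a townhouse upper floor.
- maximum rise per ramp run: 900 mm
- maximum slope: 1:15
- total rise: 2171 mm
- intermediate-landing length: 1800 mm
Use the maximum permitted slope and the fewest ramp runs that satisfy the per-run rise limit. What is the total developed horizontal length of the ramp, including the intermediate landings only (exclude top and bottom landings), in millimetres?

At most 900 each: 2171/900 = 2.41, giving 3 ramp runs. That means 2 intermediate landings.
Ramp run (horizontal) at 1:15: 2171 × 15 = 32565 mm.
Intermediate landings: 2 × 1800 = 3600 mm.
Total developed length = 32565 + 3600 = 36165 mm.

36165 mm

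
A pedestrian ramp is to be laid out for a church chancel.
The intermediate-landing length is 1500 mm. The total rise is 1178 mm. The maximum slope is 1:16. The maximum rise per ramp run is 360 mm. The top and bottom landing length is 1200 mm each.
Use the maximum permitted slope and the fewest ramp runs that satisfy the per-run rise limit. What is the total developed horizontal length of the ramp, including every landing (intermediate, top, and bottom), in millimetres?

25748 mm

⌈1178/360⌉ = 4 ramp runs. That means 3 intermediate landings.
Ramp run (horizontal) at 1:16: 1178 × 16 = 18848 mm.
Intermediate landings: 3 × 1500 = 4500 mm.
Top and bottom landings: 2 × 1200 = 2400 mm.
Total = 18848 + 4500 + 2400 = 25748 mm.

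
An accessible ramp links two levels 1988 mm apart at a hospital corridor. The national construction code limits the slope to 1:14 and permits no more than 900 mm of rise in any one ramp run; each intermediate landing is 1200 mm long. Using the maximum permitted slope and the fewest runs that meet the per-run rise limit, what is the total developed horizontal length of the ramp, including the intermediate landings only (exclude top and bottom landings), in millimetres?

1988 / 900 = 2.209 → round up to 3 ramp runs. That means 2 intermediate landings.
Ramp run (horizontal) at 1:14: 1988 × 14 = 27832 mm.
Intermediate landings: 2 × 1200 = 2400 mm.
Total developed length = 27832 + 2400 = 30232 mm.

30232 mm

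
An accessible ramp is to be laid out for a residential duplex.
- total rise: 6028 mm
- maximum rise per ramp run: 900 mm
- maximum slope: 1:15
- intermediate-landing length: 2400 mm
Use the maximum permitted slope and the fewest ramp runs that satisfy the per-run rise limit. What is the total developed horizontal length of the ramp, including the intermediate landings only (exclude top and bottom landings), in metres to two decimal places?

6028 / 900 = 6.698 → round up to 7 ramp runs. That means 6 intermediate landings.
Ramp run (horizontal) at 1:15: 6028 × 15 = 90420 mm.
6 intermediate landings contribute 6 × 2400 = 14400 mm.
Developed length = 90420 + 14400 = 104820 mm.
= 104.82 m.

104.82 m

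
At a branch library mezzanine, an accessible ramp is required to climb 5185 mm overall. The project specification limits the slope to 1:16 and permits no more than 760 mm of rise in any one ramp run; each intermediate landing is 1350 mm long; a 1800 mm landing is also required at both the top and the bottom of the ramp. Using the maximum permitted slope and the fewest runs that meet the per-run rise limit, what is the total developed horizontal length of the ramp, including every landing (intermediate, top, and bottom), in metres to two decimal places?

At most 760 each: 5185/760 = 6.82, giving 7 ramp runs. That means 6 intermediate landings.
Horizontal run for 5185 mm of rise at 1:16 is 5185 × 16 = 82960 mm.
6 intermediate landings contribute 6 × 1350 = 8100 mm.
Top and bottom landings: 2 × 1800 = 3600 mm.
Total = 82960 + 8100 + 3600 = 94660 mm.
= 94.66 m.

94.66 m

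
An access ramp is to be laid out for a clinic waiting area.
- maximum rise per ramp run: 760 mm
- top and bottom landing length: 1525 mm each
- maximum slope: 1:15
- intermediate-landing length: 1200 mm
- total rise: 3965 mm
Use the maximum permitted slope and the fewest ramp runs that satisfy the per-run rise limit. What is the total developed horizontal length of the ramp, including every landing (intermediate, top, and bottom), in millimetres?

68525 mm

⌈3965/760⌉ = 6 ramp runs. That means 5 intermediate landings.
Horizontal run for 3965 mm of rise at 1:15 is 3965 × 15 = 59475 mm.
5 intermediate landings contribute 5 × 1200 = 6000 mm.
Top and bottom landings: 2 × 1525 = 3050 mm.
Total = 59475 + 6000 + 3050 = 68525 mm.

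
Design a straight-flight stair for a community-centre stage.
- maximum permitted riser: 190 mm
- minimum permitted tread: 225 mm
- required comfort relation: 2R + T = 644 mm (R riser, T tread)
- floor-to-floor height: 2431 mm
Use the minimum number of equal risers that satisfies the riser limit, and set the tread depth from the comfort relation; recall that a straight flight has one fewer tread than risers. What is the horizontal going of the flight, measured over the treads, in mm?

2431 / 190 = 12.79, so 13 risers are needed.
R = 2431 ÷ 13 = 187 mm.
From 2R + T = 644: T = 644 − 374 = 270 mm.
13 risers give 12 treads; going = 12 × 270 = 3240 mm.

3240 mm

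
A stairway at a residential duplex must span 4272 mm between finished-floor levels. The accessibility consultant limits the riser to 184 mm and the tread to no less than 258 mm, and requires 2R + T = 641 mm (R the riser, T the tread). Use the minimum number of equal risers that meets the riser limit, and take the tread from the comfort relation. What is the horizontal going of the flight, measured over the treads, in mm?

6555 mm

At most 184 each: 4272/184 = 23.22, giving 24 risers.
Riser R = 4272 / 24 = 178 mm, within the 184 mm limit.
Tread T = 641 − 2 × 178 = 285 mm (≥ 258 mm).
24 risers give 23 treads; going = 23 × 285 = 6555 mm.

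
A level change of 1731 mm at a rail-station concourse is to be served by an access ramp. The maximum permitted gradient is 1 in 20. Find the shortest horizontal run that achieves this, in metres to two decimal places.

34.62 m

Run = rise × 20 = 1731 × 20 = 34620 mm.
34620 mm = 34.62 m.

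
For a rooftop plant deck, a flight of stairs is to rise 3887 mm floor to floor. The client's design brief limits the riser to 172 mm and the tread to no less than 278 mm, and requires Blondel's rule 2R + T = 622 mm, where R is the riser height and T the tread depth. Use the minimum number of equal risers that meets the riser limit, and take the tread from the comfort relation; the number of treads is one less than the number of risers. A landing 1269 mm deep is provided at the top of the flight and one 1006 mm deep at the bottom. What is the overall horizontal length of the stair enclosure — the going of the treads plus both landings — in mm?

⌈3887/172⌉ = 23 risers.
Riser R = 3887 / 23 = 169 mm, within the 172 mm limit.
T = 622 − 2·169 = 284 mm, which satisfies the 278 mm minimum.
Going = (23 − 1) × 284 = 6248 mm.
Enclosure = 6248 + 1269 + 1006 = 8523 mm.

8523 mm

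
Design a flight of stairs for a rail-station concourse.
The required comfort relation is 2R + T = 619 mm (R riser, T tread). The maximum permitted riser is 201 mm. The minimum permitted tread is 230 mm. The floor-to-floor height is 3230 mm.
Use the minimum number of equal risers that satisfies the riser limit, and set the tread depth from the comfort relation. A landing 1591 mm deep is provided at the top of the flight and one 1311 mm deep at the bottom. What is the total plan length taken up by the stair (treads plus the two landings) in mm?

3230 / 201 = 16.07, so 17 risers are needed.
R = 3230 ÷ 17 = 190 mm.
T = 619 − 2·190 = 239 mm, which satisfies the 230 mm minimum.
Treads = 17 − 1 = 16; going = 16 × 239 = 3824 mm.
Enclosure = 3824 + 1591 + 1311 = 6726 mm.

6726 mm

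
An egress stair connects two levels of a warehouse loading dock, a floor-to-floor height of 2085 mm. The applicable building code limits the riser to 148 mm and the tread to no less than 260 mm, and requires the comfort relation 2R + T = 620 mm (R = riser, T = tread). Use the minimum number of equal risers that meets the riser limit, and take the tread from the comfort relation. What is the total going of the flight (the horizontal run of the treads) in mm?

4788 mm

2085 / 148 = 14.088 → round up to 15 risers.
Riser R = 2085 / 15 = 139 mm, within the 148 mm limit.
T = 620 − 2·139 = 342 mm, which satisfies the 260 mm minimum.
15 risers give 14 treads; going = 14 × 342 = 4788 mm.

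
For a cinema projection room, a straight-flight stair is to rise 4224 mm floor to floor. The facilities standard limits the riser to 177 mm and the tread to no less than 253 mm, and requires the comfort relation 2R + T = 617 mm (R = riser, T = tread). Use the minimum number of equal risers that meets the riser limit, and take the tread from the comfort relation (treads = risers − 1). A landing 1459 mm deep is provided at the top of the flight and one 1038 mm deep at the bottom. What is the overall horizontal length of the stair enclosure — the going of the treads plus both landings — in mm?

⌈4224/177⌉ = 24 risers.
Riser R = 4224 / 24 = 176 mm, within the 177 mm limit.
From 2R + T = 617: T = 617 − 352 = 265 mm.
24 risers give 23 treads; going = 23 × 265 = 6095 mm.
Add landings: 6095 + 1459 + 1038 = 8592 mm.

8592 mm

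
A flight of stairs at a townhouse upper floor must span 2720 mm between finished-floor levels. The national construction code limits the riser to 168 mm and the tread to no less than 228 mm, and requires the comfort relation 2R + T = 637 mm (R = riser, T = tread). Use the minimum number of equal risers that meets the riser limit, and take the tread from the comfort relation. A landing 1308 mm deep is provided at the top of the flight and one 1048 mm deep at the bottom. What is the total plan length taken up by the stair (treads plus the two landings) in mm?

7428 mm

At most 168 each: 2720/168 = 16.19, giving 17 risers.
Riser R = 2720 / 17 = 160 mm, within the 168 mm limit.
From 2R + T = 637: T = 637 − 320 = 317 mm.
Treads = 17 − 1 = 16; going = 16 × 317 = 5072 mm.
Enclosure = 5072 + 1308 + 1048 = 7428 mm.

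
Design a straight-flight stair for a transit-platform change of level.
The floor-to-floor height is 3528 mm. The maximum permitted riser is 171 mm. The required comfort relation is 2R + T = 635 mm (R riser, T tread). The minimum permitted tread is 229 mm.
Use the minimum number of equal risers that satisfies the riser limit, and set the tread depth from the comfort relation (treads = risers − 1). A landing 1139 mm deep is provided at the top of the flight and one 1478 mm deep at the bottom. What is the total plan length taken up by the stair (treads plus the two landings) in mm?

3528 / 171 = 20.632 → round up to 21 risers.
R = 3528 ÷ 21 = 168 mm.
T = 635 − 2·168 = 299 mm, which satisfies the 229 mm minimum.
Treads = 21 − 1 = 20; going = 20 × 299 = 5980 mm.
Enclosure = 5980 + 1139 + 1478 = 8597 mm.

8597 mm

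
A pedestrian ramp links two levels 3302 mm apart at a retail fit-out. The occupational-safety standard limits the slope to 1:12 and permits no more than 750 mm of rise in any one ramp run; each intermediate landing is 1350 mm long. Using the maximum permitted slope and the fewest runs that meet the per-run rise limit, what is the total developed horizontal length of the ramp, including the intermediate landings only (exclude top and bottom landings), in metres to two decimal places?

45.02 m

3302 / 750 = 4.40, so 5 ramp runs are needed. That means 4 intermediate landings.
Ramp run (horizontal) at 1:12: 3302 × 12 = 39624 mm.
4 intermediate landings contribute 4 × 1350 = 5400 mm.
Total developed length = 39624 + 5400 = 45024 mm.
= 45.02 m.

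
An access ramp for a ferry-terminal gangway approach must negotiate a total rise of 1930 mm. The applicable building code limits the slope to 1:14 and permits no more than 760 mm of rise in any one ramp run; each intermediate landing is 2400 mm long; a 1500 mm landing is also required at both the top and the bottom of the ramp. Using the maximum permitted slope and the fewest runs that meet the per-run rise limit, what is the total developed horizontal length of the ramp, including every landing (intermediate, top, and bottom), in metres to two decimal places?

1930 / 760 = 2.539 → round up to 3 ramp runs. That means 2 intermediate landings.
Horizontal run for 1930 mm of rise at 1:14 is 1930 × 14 = 27020 mm.
2 intermediate landings contribute 2 × 2400 = 4800 mm.
Top and bottom landings: 2 × 1500 = 3000 mm.
Total = 27020 + 4800 + 3000 = 34820 mm.
= 34.82 m.

34.82 m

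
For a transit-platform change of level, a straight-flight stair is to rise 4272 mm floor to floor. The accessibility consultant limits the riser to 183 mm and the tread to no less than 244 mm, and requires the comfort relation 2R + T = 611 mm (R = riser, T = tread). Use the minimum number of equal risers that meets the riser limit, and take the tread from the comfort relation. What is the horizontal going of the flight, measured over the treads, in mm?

⌈4272/183⌉ = 24 risers.
R = 4272 ÷ 24 = 178 mm.
From 2R + T = 611: T = 611 − 356 = 255 mm.
24 risers give 23 treads; going = 23 × 255 = 5865 mm.

5865 mm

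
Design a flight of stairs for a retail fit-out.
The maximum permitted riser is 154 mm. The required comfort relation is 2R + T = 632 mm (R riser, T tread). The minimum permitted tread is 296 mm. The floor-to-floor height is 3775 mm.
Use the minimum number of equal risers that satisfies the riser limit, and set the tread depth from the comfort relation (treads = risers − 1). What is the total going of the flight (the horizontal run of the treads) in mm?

3775 / 154 = 24.513 → round up to 25 risers.
R = 3775 ÷ 25 = 151 mm.
Tread T = 632 − 2 × 151 = 330 mm (≥ 296 mm).
Treads = 25 − 1 = 24; going = 24 × 330 = 7920 mm.

7920 mm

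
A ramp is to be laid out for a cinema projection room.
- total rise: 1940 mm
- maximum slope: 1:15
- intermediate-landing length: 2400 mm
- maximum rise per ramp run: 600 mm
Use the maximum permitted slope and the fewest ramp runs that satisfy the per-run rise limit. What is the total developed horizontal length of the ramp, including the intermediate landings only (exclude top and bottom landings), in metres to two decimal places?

⌈1940/600⌉ = 4 ramp runs. That means 3 intermediate landings.
Ramp run (horizontal) at 1:15: 1940 × 15 = 29100 mm.
3 intermediate landings contribute 3 × 2400 = 7200 mm.
Total developed length = 29100 + 7200 = 36300 mm.
= 36.30 m.

36.30 m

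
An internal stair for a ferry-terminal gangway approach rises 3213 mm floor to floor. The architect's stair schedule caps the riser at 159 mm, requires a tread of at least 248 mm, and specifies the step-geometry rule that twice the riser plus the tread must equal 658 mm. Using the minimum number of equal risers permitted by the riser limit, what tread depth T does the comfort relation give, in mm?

⌈3213/159⌉ = 21 risers.
R = 3213 ÷ 21 = 153 mm.
T = 658 − 2·153 = 352 mm, which satisfies the 248 mm minimum.

352 mm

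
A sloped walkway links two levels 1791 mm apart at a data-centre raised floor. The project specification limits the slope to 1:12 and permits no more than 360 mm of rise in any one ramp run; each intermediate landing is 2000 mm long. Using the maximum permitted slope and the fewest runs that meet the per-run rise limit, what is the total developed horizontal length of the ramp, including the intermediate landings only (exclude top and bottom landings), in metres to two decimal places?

1791 / 360 = 4.975 → round up to 5 ramp runs. That means 4 intermediate landings.
Ramp run (horizontal) at 1:12: 1791 × 12 = 21492 mm.
Intermediate landings: 4 × 2000 = 8000 mm.
Total developed length = 21492 + 8000 = 29492 mm.
= 29.49 m.

29.49 m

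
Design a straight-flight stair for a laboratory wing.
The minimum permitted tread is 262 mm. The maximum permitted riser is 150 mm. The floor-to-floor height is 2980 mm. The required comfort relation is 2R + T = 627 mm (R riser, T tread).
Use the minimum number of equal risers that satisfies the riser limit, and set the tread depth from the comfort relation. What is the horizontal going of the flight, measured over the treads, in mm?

6251 mm

2980 / 150 = 19.867 → round up to 20 risers.
Riser R = 2980 / 20 = 149 mm, within the 150 mm limit.
Tread T = 627 − 2 × 149 = 329 mm (≥ 262 mm).
Going = (20 − 1) × 329 = 6251 mm.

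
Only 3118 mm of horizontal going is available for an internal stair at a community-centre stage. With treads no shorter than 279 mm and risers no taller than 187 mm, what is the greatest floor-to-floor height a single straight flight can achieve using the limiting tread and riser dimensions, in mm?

2244 mm

3118 / 279 = 11.18, so 11 treads fit.
Risers = treads + 1 = 12.
Maximum height = 12 × 187 = 2244 mm.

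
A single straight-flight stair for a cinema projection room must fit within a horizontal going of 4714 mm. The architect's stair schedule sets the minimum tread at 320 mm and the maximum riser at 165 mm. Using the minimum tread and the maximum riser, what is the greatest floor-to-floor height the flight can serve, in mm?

2475 mm

Treads that fit: ⌊4714 / 320⌋ = 14.
Risers = treads + 1 = 15.
Maximum height = 15 × 165 = 2475 mm.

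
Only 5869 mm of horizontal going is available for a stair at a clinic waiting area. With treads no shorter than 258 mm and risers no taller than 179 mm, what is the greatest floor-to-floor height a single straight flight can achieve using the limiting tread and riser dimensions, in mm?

4117 mm

5869 / 258 = 22.75, so 22 treads fit.
Risers = treads + 1 = 23.
Maximum height = 23 × 179 = 4117 mm.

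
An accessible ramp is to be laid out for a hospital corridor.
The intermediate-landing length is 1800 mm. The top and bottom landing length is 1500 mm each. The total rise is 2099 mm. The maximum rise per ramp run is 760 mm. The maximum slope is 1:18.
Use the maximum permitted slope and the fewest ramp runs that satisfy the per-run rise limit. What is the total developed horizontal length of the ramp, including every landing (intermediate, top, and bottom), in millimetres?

At most 760 each: 2099/760 = 2.76, giving 3 ramp runs. That means 2 intermediate landings.
Horizontal run for 2099 mm of rise at 1:18 is 2099 × 18 = 37782 mm.
Intermediate landings: 2 × 1800 = 3600 mm.
Top and bottom landings: 2 × 1500 = 3000 mm.
Total = 37782 + 3600 + 3000 = 44382 mm.

44382 mm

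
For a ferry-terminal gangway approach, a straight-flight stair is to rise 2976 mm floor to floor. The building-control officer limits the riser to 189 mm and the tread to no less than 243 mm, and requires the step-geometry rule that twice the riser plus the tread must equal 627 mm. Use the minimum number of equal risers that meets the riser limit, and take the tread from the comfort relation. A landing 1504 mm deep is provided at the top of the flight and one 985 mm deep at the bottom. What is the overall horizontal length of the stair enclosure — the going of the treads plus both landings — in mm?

6314 mm

2976 / 189 = 15.746 → round up to 16 risers.
Each riser is 2976/16 = 186 mm (≤ 189 mm).
From 2R + T = 627: T = 627 − 372 = 255 mm.
Going = (16 − 1) × 255 = 3825 mm.
Enclosure = 3825 + 1504 + 985 = 6314 mm.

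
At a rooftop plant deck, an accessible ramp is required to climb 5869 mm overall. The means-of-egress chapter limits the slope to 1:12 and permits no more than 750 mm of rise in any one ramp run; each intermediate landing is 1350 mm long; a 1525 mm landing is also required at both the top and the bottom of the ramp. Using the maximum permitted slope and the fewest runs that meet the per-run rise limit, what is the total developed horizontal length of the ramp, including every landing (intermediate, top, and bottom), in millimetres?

82928 mm

5869 / 750 = 7.825 → round up to 8 ramp runs. That means 7 intermediate landings.
Horizontal run for 5869 mm of rise at 1:12 is 5869 × 12 = 70428 mm.
7 intermediate landings contribute 7 × 1350 = 9450 mm.
Top and bottom landings: 2 × 1525 = 3050 mm.
Total = 70428 + 9450 + 3050 = 82928 mm.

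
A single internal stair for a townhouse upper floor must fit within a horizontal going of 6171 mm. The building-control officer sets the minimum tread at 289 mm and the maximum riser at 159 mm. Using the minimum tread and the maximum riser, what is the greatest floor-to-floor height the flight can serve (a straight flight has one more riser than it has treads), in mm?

3498 mm

Treads that fit: ⌊6171 / 289⌋ = 21.
Risers = treads + 1 = 22.
Maximum height = 22 × 159 = 3498 mm.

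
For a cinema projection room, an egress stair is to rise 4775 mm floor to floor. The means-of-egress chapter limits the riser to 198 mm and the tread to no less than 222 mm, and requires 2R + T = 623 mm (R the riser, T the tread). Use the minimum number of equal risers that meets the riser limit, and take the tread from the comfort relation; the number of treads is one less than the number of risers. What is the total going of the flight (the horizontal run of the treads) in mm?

5784 mm

4775 / 198 = 24.116 → round up to 25 risers.
Each riser is 4775/25 = 191 mm (≤ 198 mm).
T = 623 − 2·191 = 241 mm, which satisfies the 222 mm minimum.
25 risers give 24 treads; going = 24 × 241 = 5784 mm.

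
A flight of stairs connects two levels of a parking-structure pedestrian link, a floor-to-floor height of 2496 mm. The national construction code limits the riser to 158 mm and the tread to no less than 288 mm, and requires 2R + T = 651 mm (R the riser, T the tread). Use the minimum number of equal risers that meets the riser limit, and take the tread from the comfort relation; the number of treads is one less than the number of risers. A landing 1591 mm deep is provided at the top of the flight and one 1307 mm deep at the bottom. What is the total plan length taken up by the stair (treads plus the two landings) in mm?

7983 mm

At most 158 each: 2496/158 = 15.80, giving 16 risers.
R = 2496 ÷ 16 = 156 mm.
Tread T = 651 − 2 × 156 = 339 mm (≥ 288 mm).
Treads = 16 − 1 = 15; going = 15 × 339 = 5085 mm.
Add landings: 5085 + 1591 + 1307 = 7983 mm.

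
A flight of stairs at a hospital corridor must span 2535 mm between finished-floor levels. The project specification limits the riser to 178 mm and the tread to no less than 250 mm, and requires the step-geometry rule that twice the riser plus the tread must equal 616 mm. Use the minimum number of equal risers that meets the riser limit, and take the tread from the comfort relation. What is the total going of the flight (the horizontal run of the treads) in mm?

3892 mm

⌈2535/178⌉ = 15 risers.
R = 2535 ÷ 15 = 169 mm.
Tread T = 616 − 2 × 169 = 278 mm (≥ 250 mm).
Treads = 15 − 1 = 14; going = 14 × 278 = 3892 mm.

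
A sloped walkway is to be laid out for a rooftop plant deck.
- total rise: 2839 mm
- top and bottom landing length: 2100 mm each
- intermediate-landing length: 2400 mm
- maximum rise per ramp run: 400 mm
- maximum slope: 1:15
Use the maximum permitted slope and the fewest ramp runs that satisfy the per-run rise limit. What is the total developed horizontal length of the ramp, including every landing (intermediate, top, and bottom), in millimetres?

63585 mm

⌈2839/400⌉ = 8 ramp runs. That means 7 intermediate landings.
Horizontal run for 2839 mm of rise at 1:15 is 2839 × 15 = 42585 mm.
Intermediate landings: 7 × 2400 = 16800 mm.
Top and bottom landings: 2 × 2100 = 4200 mm.
Total = 42585 + 16800 + 4200 = 63585 mm.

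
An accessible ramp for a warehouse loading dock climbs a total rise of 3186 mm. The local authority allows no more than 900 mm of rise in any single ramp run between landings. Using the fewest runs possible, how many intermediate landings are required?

3186 / 900 = 3.54, so 4 ramp runs are needed.
4 runs are separated by 3 intermediate landings.

3 intermediate landings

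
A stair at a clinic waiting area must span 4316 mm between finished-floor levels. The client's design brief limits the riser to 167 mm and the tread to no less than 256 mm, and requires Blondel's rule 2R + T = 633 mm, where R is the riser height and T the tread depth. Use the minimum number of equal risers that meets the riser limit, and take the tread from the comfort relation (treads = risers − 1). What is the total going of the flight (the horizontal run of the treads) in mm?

At most 167 each: 4316/167 = 25.84, giving 26 risers.
Each riser is 4316/26 = 166 mm (≤ 167 mm).
T = 633 − 2·166 = 301 mm, which satisfies the 256 mm minimum.
Treads = 26 − 1 = 25; going = 25 × 301 = 7525 mm.

7525 mm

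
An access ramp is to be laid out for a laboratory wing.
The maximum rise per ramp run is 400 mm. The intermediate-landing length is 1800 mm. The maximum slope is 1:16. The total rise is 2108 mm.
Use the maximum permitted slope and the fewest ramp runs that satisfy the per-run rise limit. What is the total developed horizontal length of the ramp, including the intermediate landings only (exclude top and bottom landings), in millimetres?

42728 mm

2108 / 400 = 5.270 → round up to 6 ramp runs. That means 5 intermediate landings.
Ramp run (horizontal) at 1:16: 2108 × 16 = 33728 mm.
Intermediate landings: 5 × 1800 = 9000 mm.
Developed length = 33728 + 9000 = 42728 mm.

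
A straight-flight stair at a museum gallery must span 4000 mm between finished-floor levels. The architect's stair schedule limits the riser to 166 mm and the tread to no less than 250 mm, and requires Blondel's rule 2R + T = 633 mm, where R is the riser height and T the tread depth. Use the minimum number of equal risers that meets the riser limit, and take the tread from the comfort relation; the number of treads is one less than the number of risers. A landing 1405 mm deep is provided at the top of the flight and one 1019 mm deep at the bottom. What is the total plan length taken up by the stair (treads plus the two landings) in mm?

9936 mm

4000 / 166 = 24.10, so 25 risers are needed.
Each riser is 4000/25 = 160 mm (≤ 166 mm).
Tread T = 633 − 2 × 160 = 313 mm (≥ 250 mm).
Treads = 25 − 1 = 24; going = 24 × 313 = 7512 mm.
Add landings: 7512 + 1405 + 1019 = 9936 mm.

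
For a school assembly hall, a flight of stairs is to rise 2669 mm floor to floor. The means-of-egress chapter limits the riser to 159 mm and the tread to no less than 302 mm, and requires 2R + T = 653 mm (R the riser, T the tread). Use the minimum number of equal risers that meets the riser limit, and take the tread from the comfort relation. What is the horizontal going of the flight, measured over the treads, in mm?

2669 / 159 = 16.79, so 17 risers are needed.
R = 2669 ÷ 17 = 157 mm.
Tread T = 653 − 2 × 157 = 339 mm (≥ 302 mm).
17 risers give 16 treads; going = 16 × 339 = 5424 mm.

5424 mm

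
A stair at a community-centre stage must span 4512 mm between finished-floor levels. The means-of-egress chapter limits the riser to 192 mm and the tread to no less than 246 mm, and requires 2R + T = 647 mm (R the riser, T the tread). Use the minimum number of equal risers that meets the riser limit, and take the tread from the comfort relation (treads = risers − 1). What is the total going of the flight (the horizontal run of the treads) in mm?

6233 mm

At most 192 each: 4512/192 = 23.50, giving 24 risers.
Each riser is 4512/24 = 188 mm (≤ 192 mm).
Tread T = 647 − 2 × 188 = 271 mm (≥ 246 mm).
Going = (24 − 1) × 271 = 6233 mm.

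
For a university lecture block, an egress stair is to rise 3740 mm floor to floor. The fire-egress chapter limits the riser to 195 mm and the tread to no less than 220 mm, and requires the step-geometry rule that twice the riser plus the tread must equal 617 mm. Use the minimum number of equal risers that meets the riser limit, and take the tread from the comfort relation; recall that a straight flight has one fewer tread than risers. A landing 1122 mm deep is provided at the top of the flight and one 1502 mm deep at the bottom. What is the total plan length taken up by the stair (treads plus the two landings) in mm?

7241 mm

⌈3740/195⌉ = 20 risers.
R = 3740 ÷ 20 = 187 mm.
From 2R + T = 617: T = 617 − 374 = 243 mm.
Treads = 20 − 1 = 19; going = 19 × 243 = 4617 mm.
Enclosure = 4617 + 1122 + 1502 = 7241 mm.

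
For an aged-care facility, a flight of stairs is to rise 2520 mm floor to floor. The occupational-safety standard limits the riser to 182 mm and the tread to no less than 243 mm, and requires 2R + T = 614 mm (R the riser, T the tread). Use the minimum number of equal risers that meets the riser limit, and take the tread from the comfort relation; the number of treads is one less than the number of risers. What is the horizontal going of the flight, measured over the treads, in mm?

3302 mm

⌈2520/182⌉ = 14 risers.
R = 2520 ÷ 14 = 180 mm.
From 2R + T = 614: T = 614 − 360 = 254 mm.
Treads = 14 − 1 = 13; going = 13 × 254 = 3302 mm.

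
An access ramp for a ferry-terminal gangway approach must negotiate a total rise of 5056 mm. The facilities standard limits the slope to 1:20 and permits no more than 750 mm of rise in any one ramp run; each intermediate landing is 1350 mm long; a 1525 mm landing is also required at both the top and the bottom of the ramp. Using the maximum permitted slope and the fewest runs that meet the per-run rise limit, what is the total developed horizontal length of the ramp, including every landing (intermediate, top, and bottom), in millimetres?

112270 mm

5056 / 750 = 6.74, so 7 ramp runs are needed. That means 6 intermediate landings.
Ramp run (horizontal) at 1:20: 5056 × 20 = 101120 mm.
Intermediate landings: 6 × 1350 = 8100 mm.
Top and bottom landings: 2 × 1525 = 3050 mm.
Total = 101120 + 8100 + 3050 = 112270 mm.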